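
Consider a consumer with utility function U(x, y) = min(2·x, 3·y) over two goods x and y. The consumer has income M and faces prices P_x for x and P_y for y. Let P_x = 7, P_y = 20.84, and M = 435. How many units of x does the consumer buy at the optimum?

Leontief preferences: the optimum is at the kink where x/3 = y/2, i.e. y = (2/3)·x.
Budget: P_x·x + P_y·(2/3)·x = M, so (3·P_x + 2·P_y)·x = 3·M.
Demand: x*(P_x,P_y,M) = 3·M/(3·P_x + 2·P_y), y* = 2·M/(3·P_x + 2·P_y).
Here 3·7 + 2·20.84 = 62.68, giving x* = 20.82.

x* = 20.82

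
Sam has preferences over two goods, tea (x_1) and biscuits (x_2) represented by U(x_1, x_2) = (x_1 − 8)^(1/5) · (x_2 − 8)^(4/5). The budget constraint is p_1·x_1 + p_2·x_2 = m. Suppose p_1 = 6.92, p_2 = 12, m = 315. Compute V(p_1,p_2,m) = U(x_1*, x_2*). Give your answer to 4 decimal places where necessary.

V = 9.23

Discretionary income = 315 − 8·6.92 − 8·12 = 163.64; x_1* = 8 + 0.2·163.64/6.92 = 12.7295; x_2* = 8 + 0.8·163.64/12 = 18.9093.
Utility at the optimum: U(12.7295, 18.9093) = 9.23.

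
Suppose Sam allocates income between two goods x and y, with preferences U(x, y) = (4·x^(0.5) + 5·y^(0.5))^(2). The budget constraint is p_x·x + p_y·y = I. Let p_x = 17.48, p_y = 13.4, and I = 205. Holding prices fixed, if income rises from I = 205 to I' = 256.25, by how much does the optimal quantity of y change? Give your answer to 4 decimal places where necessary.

Substitute y = (y/x)·x into the budget: x* = I/(p_x + p_y·(y/x)).
Numerically y/x = 2.658847, so x* = 205/(17.48 + 13.4·2.658847) = 3.86 and y* = 2.658847·3.86 = 10.2632.
At I' = 256.25: y* = 12.829. Change: 12.829 − 10.2632 = 2.5658.

Δy* = 2.5658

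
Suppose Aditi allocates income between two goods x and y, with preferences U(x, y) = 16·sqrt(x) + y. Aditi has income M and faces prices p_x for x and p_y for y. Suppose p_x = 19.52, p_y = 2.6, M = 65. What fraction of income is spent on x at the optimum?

MU_x = 8/√x, MU_y = 1. Tangency: 8/√x = p_x/p_y.
Thus x* = (8·p_y/p_x)² — independent of M — with the rest of income spent on y.
Plugging in: x* = (8·2.6/19.52)² = 1.1354, y* = 16.4754.
Expenditure on x: 19.52·1.1354 = 22.1639; share = 0.341.

share on x = 0.341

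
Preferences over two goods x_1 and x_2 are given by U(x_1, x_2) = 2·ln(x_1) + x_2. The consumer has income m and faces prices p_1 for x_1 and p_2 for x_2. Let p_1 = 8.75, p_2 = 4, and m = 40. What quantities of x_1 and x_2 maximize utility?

MU_x_1 = 2/x_1, MU_x_2 = 1. Tangency: 2/x_1 = p_1/p_2.
So x_1*(p_1,p_2) = 2·p_2/p_1, independent of income; and x_2* = (m − 2·p_2)/p_2.
At the given prices: x_1* = 2·4/8.75 = 0.9143, and x_2* = 8.

x_1* = 0.9143, x_2* = 8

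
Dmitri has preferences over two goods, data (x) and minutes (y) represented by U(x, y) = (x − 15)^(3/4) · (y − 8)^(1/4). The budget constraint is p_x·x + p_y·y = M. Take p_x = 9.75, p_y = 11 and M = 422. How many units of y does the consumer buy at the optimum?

y* = 12.267

Substituting into the budget: x* = 15 + 0.75·(M − 15·p_x − 8·p_y)/p_x, and y* = 8 + 0.25·(…)/p_y.
Discretionary income = 422 − 15·9.75 − 8·11 = 187.75; y* = 8 + 0.25·187.75/11 = 12.267.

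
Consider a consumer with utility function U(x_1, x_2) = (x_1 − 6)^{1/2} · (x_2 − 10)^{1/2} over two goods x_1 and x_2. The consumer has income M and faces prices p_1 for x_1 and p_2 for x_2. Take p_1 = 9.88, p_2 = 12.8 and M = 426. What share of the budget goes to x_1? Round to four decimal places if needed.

share on x_1 = 0.4193

This is Cobb-Douglas in (x_1−6, x_2−10): tangency gives 0.5·p_2·(x_2−10) = 0.5·p_1·(x_1−6).
After buying the subsistence bundle (6, 10), a share 0.5 of the remaining income goes to x_1: x_1* = 6 + 0.5·(M − 6p_1 − 10p_2)/p_1.
Discretionary income = 426 − 6·9.88 − 10·12.8 = 238.72; x_1* = 6 + 0.5·238.72/9.88 = 18.081; x_2* = 10 + 0.5·238.72/12.8 = 19.325.
Expenditure on x_1: 9.88·18.081 = 178.64; share = 0.4193.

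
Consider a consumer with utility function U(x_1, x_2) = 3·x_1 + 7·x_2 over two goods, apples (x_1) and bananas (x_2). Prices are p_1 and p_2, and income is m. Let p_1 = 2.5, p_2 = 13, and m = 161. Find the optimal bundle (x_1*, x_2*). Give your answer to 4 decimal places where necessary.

x_1* = 64.4, x_2* = 0

Linear utility — the consumer picks whichever good has higher MU/price: 3/2.5 = 1.2 vs 7/13 = 0.5385.
x_1 gives more utility per dollar, so spend all income on x_1: x_1* = m/p_1, x_2* = 0.
Numerically: x_1* = 64.4, x_2* = 0.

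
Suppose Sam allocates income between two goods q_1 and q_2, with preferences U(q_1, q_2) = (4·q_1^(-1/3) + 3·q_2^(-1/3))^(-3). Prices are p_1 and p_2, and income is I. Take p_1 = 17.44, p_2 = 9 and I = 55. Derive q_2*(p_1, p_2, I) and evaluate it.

q_2* = 2.4802

MRS = MU_q_1/MU_q_2 = (4/3)·(q_2/q_1)^(4/3). Set equal to p_1/p_2.
Solve for the ratio: q_2/q_1 = [(3/4)·p_1/p_2]^(0.75).
With the ratio pinned down, the budget gives q_1* = I/(p_1 + p_2·(q_2/q_1)) and q_2* = (q_2/q_1)·q_1*.
Numerically q_2/q_1 = 1.323652, so q_1* = 55/(17.44 + 9·1.323652) = 1.8738 and q_2* = 1.323652·1.8738 = 2.4802.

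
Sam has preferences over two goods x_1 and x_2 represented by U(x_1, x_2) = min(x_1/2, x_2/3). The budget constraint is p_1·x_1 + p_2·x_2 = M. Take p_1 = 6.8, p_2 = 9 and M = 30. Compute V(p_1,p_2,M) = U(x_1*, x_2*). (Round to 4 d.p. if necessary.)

V = 0.7389

With perfect complements, no substitution: consume in ratio x_1:x_2 = 2:3.
Budget: p_1·x_1 + p_2·(3/2)·x_1 = M, so (2·p_1 + 3·p_2)·x_1 = 2·M.
Demand: x_1*(p_1,p_2,M) = 2·M/(2·p_1 + 3·p_2), x_2* = 3·M/(2·p_1 + 3·p_2).
Here 2·6.8 + 3·9 = 40.6, giving x_1* = 1.4778 and x_2* = 2.2167.
Utility at the optimum: U(1.4778, 2.2167) = 0.7389.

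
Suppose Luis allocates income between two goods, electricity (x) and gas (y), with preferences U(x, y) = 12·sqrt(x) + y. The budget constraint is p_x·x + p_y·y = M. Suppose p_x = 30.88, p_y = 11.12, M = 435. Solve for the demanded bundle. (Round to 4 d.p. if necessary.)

Plugging in: x* = (6·11.12/30.88)² = 4.6683, y* = 26.155.

x* = 4.6683, y* = 26.155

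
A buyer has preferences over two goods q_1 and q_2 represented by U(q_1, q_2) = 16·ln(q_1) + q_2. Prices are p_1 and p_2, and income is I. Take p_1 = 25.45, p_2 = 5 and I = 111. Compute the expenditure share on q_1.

Set MRS = p_1/p_2: (16/q_1)/1 = p_1/p_2.
So q_1*(p_1,p_2) = 16·p_2/p_1, independent of income; and q_2* = (I − 16·p_2)/p_2.
At the given prices: q_1* = 16·5/25.45 = 3.1434, and q_2* = 6.2.
Expenditure on q_1: 25.45·3.1434 = 80; share = 0.7207.

share on q_1 = 0.7207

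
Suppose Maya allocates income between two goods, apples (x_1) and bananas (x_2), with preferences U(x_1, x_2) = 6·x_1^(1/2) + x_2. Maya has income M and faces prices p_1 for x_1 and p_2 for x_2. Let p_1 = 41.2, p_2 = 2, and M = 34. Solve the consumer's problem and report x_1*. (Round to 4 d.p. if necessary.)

MU_x_1 = 3/√x_1, MU_x_2 = 1. Tangency: 3/√x_1 = p_1/p_2.
Solve: √x_1 = 3·p_2/p_1, so x_1*(p_1,p_2) = (3·p_2/p_1)², and x_2* = (M − p_1·x_1*)/p_2.
Plugging in: x_1* = (3·2/41.2)² = 0.0212.

x_1* = 0.0212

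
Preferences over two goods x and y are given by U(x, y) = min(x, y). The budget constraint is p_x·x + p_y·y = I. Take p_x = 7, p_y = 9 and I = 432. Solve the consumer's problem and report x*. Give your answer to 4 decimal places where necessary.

x* = 27

Leontief preferences: the optimum is at the kink where x/1 = y/1, i.e. y = x.
Budget: p_x·x + p_y·x = I, so (p_x + p_y)·x = I.
Demand: x*(p_x,p_y,I) = I/(p_x + p_y), y* = I/(p_x + p_y).
Here 7 + 9 = 16, giving x* = 27.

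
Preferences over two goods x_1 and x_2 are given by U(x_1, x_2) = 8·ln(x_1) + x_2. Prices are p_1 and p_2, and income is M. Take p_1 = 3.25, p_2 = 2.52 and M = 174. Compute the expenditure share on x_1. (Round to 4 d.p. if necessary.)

At the given prices: x_1* = 8·2.52/3.25 = 6.2031, and x_2* = 61.0476.
Expenditure on x_1: 3.25·6.2031 = 20.16; share = 0.1159.

share on x_1 = 0.1159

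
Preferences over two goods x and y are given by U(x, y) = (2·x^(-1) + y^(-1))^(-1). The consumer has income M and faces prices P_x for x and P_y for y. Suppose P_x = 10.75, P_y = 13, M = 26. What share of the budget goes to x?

share on x = 0.5626

MU_x ∝ 2·x^(-2), MU_y ∝ y^(-2), so MRS = 2·(y/x)^(2) = P_x/P_y.
Solve for the ratio: y/x = [(1/2)·P_x/P_y]^(0.5).
Substitute y = (y/x)·x into the budget: x* = M/(P_x + P_y·(y/x)).
Numerically y/x = 0.64301, so x* = 26/(10.75 + 13·0.64301) = 1.3606 and y* = 0.64301·1.3606 = 0.8749.
Expenditure on x: 10.75·1.3606 = 14.6265; share = 0.5626.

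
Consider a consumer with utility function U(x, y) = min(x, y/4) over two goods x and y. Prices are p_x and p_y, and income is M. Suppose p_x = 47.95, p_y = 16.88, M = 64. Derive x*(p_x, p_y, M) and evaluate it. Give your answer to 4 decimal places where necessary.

With perfect complements, no substitution: consume in ratio x:y = 1:4.
Budget: p_x·x + p_y·4·x = M, so (p_x + 4·p_y)·x = M.
Demand: x*(p_x,p_y,M) = M/(p_x + 4·p_y), y* = 4·M/(p_x + 4·p_y).
Here 47.95 + 4·16.88 = 115.47, giving x* = 0.5543.

x* = 0.5543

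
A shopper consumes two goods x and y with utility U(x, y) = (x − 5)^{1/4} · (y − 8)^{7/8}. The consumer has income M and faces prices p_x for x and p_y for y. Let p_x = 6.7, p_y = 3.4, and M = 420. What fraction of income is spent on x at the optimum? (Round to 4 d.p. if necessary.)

share on x = 0.2699

Let x' = x−5, y' = y−8. MRS = (2/7)·y'/x' = p_x/p_y.
Substituting into the budget: x* = 5 + 2/9·(M − 5·p_x − 8·p_y)/p_x, and y* = 8 + 7/9·(…)/p_y.
Discretionary income = 420 − 5·6.7 − 8·3.4 = 359.3; x* = 5 + 2/9·359.3/6.7 = 16.9171; y* = 8 + 7/9·359.3/3.4 = 90.1928.
Expenditure on x: 6.7·16.9171 = 113.3444; share = 0.2699.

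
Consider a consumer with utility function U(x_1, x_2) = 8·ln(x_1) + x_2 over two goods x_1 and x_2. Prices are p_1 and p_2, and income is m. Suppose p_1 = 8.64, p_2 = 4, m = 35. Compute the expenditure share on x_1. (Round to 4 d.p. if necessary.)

MU_x_1 = 8/x_1, MU_x_2 = 1. Tangency: 8/x_1 = p_1/p_2.
So x_1*(p_1,p_2) = 8·p_2/p_1, independent of income; and x_2* = (m − 8·p_2)/p_2.
At the given prices: x_1* = 8·4/8.64 = 3.7037, and x_2* = 0.75.
Expenditure on x_1: 8.64·3.7037 = 32; share = 0.9143.

share on x_1 = 0.9143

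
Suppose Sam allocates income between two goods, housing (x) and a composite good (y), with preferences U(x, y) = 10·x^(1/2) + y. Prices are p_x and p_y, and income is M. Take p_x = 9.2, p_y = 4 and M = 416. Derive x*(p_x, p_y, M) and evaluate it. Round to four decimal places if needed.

MU_x = 5/√x, MU_y = 1. Tangency: 5/√x = p_x/p_y.
Solve: √x = 5·p_y/p_x, so x*(p_x,p_y) = (5·p_y/p_x)², and y* = (M − p_x·x*)/p_y.
Plugging in: x* = (5·4/9.2)² = 4.7259.

x* = 4.7259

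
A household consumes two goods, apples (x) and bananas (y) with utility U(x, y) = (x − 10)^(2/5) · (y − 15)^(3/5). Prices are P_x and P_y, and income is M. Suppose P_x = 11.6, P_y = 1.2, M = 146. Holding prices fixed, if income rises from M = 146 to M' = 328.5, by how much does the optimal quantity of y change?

Let x' = x−10, y' = y−15. MRS = (2/3)·y'/x' = P_x/P_y.
After buying the subsistence bundle (10, 15), a share 0.4 of the remaining income goes to x: x* = 10 + 0.4·(M − 10P_x − 15P_y)/P_x.
Discretionary income = 146 − 10·11.6 − 15·1.2 = 12; y* = 15 + 0.6·12/1.2 = 21.
At M' = 328.5: y* = 112.25. Change: 112.25 − 21 = 91.25.

Δy* = 91.25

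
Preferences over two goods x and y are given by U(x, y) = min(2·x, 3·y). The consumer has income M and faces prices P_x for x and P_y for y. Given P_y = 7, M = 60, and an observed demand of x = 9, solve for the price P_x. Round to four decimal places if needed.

Leontief preferences: the optimum is at the kink where x/3 = y/2, i.e. y = (2/3)·x.
Budget: P_x·x + P_y·(2/3)·x = M, so (3·P_x + 2·P_y)·x = 3·M.
Demand: x*(P_x,P_y,M) = 3·M/(3·P_x + 2·P_y), y* = 2·M/(3·P_x + 2·P_y).
Set x* = 9 in the demand function and solve for P_x: P_x = 2.

P_x = 2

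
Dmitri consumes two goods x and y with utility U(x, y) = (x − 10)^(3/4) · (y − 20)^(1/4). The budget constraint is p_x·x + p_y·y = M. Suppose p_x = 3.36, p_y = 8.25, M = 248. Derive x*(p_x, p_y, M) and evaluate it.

MRS = 3·(y−20)/(x−10). Tangency with p_x/p_y gives y−20 = (1/3)·(p_x/p_y)·(x−10).
Substituting into the budget: x* = 10 + 0.75·(M − 10·p_x − 20·p_y)/p_x, and y* = 20 + 0.25·(…)/p_y.
Discretionary income = 248 − 10·3.36 − 20·8.25 = 49.4; x* = 10 + 0.75·49.4/3.36 = 21.0268.

x* = 21.0268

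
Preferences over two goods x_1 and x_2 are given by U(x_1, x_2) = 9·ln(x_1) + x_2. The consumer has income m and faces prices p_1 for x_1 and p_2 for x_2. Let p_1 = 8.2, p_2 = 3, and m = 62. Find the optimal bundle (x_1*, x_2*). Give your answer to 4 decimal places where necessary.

Set MRS = p_1/p_2: (9/x_1)/1 = p_1/p_2.
So x_1*(p_1,p_2) = 9·p_2/p_1, independent of income; and x_2* = (m − 9·p_2)/p_2.
At the given prices: x_1* = 9·3/8.2 = 3.2927, and x_2* = 11.6667.

x_1* = 3.2927, x_2* = 11.6667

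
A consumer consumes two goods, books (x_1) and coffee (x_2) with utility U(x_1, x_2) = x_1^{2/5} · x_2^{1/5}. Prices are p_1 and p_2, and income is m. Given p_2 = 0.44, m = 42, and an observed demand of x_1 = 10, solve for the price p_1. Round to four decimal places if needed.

p_1 = 2.8

Tangency: MRS = 2·x_2/x_1 = p_1/p_2.
So 0.4·p_2·x_2 = 0.2·p_1·x_1; combined with the budget, a share 2/3 of income goes to x_1.
Demand: x_1*(p_1,p_2,m) = 2/3·m/p_1 and x_2* = 1/3·m/p_2.
Set x_1* = 10 in the demand function and solve for p_1: p_1 = 2.8.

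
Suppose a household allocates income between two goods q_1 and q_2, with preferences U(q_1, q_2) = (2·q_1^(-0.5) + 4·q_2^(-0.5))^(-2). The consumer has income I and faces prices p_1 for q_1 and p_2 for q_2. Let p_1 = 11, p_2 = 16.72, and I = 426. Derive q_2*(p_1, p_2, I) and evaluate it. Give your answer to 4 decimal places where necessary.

Substitute q_2 = (q_2/q_1)·q_1 into the budget: q_1* = I/(p_1 + p_2·(q_2/q_1)).
Numerically q_2/q_1 = 1.200764, so q_1* = 426/(11 + 16.72·1.200764) = 13.708 and q_2* = 1.200764·13.708 = 16.4601.

q_2* = 16.4601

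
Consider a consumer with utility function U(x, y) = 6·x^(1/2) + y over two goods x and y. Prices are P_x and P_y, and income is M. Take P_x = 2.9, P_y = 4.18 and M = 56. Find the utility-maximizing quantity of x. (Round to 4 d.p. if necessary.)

Plugging in: x* = (3·4.18/2.9)² = 18.6982.

x* = 18.6982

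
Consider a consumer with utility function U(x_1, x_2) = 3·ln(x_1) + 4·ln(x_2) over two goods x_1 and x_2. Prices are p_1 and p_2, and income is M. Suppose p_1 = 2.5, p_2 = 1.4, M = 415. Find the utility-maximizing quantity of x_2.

x_2* = 169.3878

MU_x_1/MU_x_2 = (3·x_2)/(4·x_1); tangency sets this equal to p_1/p_2.
So 3·p_2·x_2 = 4·p_1·x_1; combined with the budget, a share 3/7 of income goes to x_1.
Demand: x_1*(p_1,p_2,M) = 3/7·M/p_1 and x_2* = 4/7·M/p_2.
At p_1=2.5, p_2=1.4, M=415: x_2* = 4/7·415/1.4 = 169.3878.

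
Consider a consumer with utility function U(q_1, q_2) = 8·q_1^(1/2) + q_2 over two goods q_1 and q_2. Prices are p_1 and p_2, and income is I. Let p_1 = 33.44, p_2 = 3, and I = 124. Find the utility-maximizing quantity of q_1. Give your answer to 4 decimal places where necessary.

Utility is quasi-linear in q_2; the FOC for q_1 is 4/√q_1 = p_1/p_2.
Solve: √q_1 = 4·p_2/p_1, so q_1*(p_1,p_2) = (4·p_2/p_1)², and q_2* = (I − p_1·q_1*)/p_2.
Plugging in: q_1* = (4·3/33.44)² = 0.1288.

q_1* = 0.1288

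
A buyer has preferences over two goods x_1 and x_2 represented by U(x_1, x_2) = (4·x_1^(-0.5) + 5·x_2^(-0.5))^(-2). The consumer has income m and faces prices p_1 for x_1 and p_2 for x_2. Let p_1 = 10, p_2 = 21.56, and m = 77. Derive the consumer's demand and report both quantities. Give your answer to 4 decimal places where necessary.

MU_x_1 ∝ 4·x_1^(-1.5), MU_x_2 ∝ 5·x_2^(-1.5), so MRS = (4/5)·(x_2/x_1)^(1.5) = p_1/p_2.
Solve for the ratio: x_2/x_1 = [(5/4)·p_1/p_2]^(2/3).
Substitute x_2 = (x_2/x_1)·x_1 into the budget: x_1* = m/(p_1 + p_2·(x_2/x_1)).
Numerically x_2/x_1 = 0.695303, so x_1* = 77/(10 + 21.56·0.695303) = 3.0811 and x_2* = 0.695303·3.0811 = 2.1423.

x_1* = 3.0811, x_2* = 2.1423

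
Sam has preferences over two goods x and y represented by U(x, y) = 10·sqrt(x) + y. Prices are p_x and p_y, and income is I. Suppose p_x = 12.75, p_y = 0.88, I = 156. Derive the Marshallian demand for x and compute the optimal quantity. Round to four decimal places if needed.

x* = 0.1191

MU_x = 5/√x, MU_y = 1. Tangency: 5/√x = p_x/p_y.
Solve: √x = 5·p_y/p_x, so x*(p_x,p_y) = (5·p_y/p_x)², and y* = (I − p_x·x*)/p_y.
Plugging in: x* = (5·0.88/12.75)² = 0.1191.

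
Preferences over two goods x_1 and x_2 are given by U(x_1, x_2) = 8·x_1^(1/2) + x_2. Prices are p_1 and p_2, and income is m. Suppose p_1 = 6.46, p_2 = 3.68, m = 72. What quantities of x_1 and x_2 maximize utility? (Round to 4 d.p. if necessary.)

x_1* = 5.1922, x_2* = 10.4507

Utility is quasi-linear in x_2; the FOC for x_1 is 4/√x_1 = p_1/p_2.
Solve: √x_1 = 4·p_2/p_1, so x_1*(p_1,p_2) = (4·p_2/p_1)², and x_2* = (m − p_1·x_1*)/p_2.
Plugging in: x_1* = (4·3.68/6.46)² = 5.1922, x_2* = 10.4507.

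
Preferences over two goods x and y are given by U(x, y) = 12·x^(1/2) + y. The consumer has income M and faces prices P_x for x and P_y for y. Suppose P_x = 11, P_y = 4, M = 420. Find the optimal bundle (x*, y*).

x* = 4.7603, y* = 91.9091

Set MRS = P_x/P_y: 6·x^(−1/2) = P_x/P_y.
Thus x* = (6·P_y/P_x)² — independent of M — with the rest of income spent on y.
Plugging in: x* = (6·4/11)² = 4.7603, y* = 91.9091.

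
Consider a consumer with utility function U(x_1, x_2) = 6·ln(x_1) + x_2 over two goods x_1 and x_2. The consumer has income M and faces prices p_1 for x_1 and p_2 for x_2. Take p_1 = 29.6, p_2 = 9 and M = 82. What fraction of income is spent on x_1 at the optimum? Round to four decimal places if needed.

share on x_1 = 0.6585

At the given prices: x_1* = 6·9/29.6 = 1.8243, and x_2* = 3.1111.
Expenditure on x_1: 29.6·1.8243 = 54; share = 0.6585.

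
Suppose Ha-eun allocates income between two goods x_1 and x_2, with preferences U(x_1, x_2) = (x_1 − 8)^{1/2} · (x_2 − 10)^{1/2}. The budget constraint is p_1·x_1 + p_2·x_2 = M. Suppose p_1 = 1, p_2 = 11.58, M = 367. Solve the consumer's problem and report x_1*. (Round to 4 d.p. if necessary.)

x_1* = 129.6

Let x_1' = x_1−8, x_2' = x_2−10. MRS = x_2'/x_1' = p_1/p_2.
Substituting into the budget: x_1* = 8 + 0.5·(M − 8·p_1 − 10·p_2)/p_1, and x_2* = 10 + 0.5·(…)/p_2.
Discretionary income = 367 − 8·1 − 10·11.58 = 243.2; x_1* = 8 + 0.5·243.2/1 = 129.6.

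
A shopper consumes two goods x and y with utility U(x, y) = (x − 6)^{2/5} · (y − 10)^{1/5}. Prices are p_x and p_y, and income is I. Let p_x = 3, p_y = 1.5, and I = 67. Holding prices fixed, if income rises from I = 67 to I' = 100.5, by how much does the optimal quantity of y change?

After buying the subsistence bundle (6, 10), a share 2/3 of the remaining income goes to x: x* = 6 + 2/3·(I − 6p_x − 10p_y)/p_x.
Discretionary income = 67 − 6·3 − 10·1.5 = 34; y* = 10 + 1/3·34/1.5 = 17.5556.
At I' = 100.5: y* = 25. Change: 25 − 17.5556 = 7.4444.

Δy* = 7.4444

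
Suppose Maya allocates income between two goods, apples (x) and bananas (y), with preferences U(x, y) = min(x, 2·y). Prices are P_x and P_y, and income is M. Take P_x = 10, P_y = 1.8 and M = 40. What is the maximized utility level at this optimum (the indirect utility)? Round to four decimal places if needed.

Demand: x*(P_x,P_y,M) = 2·M/(2·P_x + P_y), y* = M/(2·P_x + P_y).
Here 2·10 + 1.8 = 21.8, giving x* = 3.6697 and y* = 1.8349.
Utility at the optimum: U(3.6697, 1.8349) = 3.6697.

V = 3.6697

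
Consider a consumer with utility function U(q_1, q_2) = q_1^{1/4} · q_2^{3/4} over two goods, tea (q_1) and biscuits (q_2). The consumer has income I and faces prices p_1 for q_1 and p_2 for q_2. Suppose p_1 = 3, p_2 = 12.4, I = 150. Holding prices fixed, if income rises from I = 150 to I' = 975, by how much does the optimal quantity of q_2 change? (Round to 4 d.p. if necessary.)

The MRS is (1/3)·q_2/q_1. Set MRS = p_1/p_2.
So 0.25·p_2·q_2 = 0.75·p_1·q_1; combined with the budget, a share 0.25 of income goes to q_1.
Demand: q_1*(p_1,p_2,I) = 0.25·I/p_1 and q_2* = 0.75·I/p_2.
At p_1=3, p_2=12.4, I=150: q_2* = 0.75·150/12.4 = 9.0726.
At I' = 975: q_2* = 58.9718. Change: 58.9718 − 9.0726 = 49.8992.

Δq_2* = 49.8992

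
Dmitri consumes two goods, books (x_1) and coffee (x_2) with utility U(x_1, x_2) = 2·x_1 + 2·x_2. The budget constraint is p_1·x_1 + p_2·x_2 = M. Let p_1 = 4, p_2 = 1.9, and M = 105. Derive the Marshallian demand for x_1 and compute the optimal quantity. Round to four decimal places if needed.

x_1* = 0

Linear utility — the consumer picks whichever good has higher MU/price: 2/4 = 0.5 vs 2/1.9 = 1.0526.
x_2 gives more utility per dollar, so spend all income on x_2: x_2* = M/p_2, x_1* = 0.
Numerically: x_1* = 0, x_2* = 55.2632.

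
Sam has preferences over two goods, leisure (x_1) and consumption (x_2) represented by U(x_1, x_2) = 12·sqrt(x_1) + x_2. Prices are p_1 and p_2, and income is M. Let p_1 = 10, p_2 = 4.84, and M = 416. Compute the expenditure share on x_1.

MU_x_1 = 6/√x_1, MU_x_2 = 1. Tangency: 6/√x_1 = p_1/p_2.
Thus x_1* = (6·p_2/p_1)² — independent of M — with the rest of income spent on x_2.
Plugging in: x_1* = (6·4.84/10)² = 8.4332, x_2* = 68.5264.
Expenditure on x_1: 10·8.4332 = 84.3322; share = 0.2027.

share on x_1 = 0.2027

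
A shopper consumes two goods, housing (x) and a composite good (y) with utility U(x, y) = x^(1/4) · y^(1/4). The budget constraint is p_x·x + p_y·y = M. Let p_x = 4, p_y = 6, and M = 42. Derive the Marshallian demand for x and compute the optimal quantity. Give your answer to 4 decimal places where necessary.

Demand: x*(p_x,p_y,M) = 0.5·M/p_x and y* = 0.5·M/p_y.
At p_x=4, p_y=6, M=42: x* = 0.5·42/4 = 5.25.

x* = 5.25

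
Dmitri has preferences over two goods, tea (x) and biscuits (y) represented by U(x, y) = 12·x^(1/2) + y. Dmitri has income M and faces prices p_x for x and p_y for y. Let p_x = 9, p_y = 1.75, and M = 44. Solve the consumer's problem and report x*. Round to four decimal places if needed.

x* = 1.3611

Solve: √x = 6·p_y/p_x, so x*(p_x,p_y) = (6·p_y/p_x)², and y* = (M − p_x·x*)/p_y.
Plugging in: x* = (6·1.75/9)² = 1.3611.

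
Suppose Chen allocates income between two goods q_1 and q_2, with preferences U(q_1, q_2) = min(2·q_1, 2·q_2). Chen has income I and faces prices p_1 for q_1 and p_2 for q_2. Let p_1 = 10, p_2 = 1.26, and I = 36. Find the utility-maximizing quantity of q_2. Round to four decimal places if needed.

With perfect complements, no substitution: consume in ratio q_1:q_2 = 2:2.
Budget: p_1·q_1 + p_2·q_1 = I, so (2·p_1 + 2·p_2)·q_1 = 2·I.
Demand: q_1*(p_1,p_2,I) = 2·I/(2·p_1 + 2·p_2), q_2* = 2·I/(2·p_1 + 2·p_2).
Here 2·10 + 2·1.26 = 22.52, giving q_2* = 3.1972.

q_2* = 3.1972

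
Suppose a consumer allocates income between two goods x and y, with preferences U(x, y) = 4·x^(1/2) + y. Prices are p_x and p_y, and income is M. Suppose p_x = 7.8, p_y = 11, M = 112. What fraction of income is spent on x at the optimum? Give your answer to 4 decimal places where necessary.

MU_x = 2/√x, MU_y = 1. Tangency: 2/√x = p_x/p_y.
Solve: √x = 2·p_y/p_x, so x*(p_x,p_y) = (2·p_y/p_x)², and y* = (M − p_x·x*)/p_y.
Plugging in: x* = (2·11/7.8)² = 7.9553, y* = 4.5408.
Expenditure on x: 7.8·7.9553 = 62.0513; share = 0.554.

share on x = 0.554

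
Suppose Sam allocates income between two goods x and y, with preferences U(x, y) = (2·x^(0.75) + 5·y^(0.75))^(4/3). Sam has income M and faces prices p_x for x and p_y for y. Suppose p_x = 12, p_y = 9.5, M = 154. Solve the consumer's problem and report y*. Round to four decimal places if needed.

y* = 16.0072

With the ratio pinned down, the budget gives x* = M/(p_x + p_y·(y/x)) and y* = (y/x)·x*.
Numerically y/x = 99.446751, so x* = 154/(12 + 9.5·99.446751) = 0.161 and y* = 99.446751·0.161 = 16.0072.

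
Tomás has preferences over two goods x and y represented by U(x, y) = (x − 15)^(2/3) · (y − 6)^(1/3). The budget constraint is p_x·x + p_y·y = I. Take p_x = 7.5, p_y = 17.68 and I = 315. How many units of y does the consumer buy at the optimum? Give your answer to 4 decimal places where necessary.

Substituting into the budget: x* = 15 + 2/3·(I − 15·p_x − 6·p_y)/p_x, and y* = 6 + 1/3·(…)/p_y.
Discretionary income = 315 − 15·7.5 − 6·17.68 = 96.42; y* = 6 + 1/3·96.42/17.68 = 7.8179.

y* = 7.8179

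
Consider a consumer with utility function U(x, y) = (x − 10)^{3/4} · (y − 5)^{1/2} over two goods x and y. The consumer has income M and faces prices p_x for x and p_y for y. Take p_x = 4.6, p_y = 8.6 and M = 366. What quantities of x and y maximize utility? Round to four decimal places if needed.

x* = 46.1304, y* = 17.8837

Discretionary income = 366 − 10·4.6 − 5·8.6 = 277; x* = 10 + 0.6·277/4.6 = 46.1304; y* = 5 + 0.4·277/8.6 = 17.8837.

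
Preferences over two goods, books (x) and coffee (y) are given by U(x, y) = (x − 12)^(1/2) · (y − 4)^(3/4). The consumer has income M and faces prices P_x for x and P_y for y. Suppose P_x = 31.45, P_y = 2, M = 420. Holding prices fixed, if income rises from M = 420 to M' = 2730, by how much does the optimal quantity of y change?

MRS = (2/3)·(y−4)/(x−12). Tangency with P_x/P_y gives y−4 = (3/2)·(P_x/P_y)·(x−12).
Substituting into the budget: x* = 12 + 0.4·(M − 12·P_x − 4·P_y)/P_x, and y* = 4 + 0.6·(…)/P_y.
Discretionary income = 420 − 12·31.45 − 4·2 = 34.6; y* = 4 + 0.6·34.6/2 = 14.38.
At M' = 2730: y* = 707.38. Change: 707.38 − 14.38 = 693.

Δy* = 693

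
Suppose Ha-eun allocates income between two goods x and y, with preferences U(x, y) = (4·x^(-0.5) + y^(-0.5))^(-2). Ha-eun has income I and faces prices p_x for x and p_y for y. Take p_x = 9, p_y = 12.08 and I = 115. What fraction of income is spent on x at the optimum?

share on x = 0.6955

Substitute y = (y/x)·x into the budget: x* = I/(p_x + p_y·(y/x)).
Numerically y/x = 0.326145, so x* = 115/(9 + 12.08·0.326145) = 8.8873 and y* = 0.326145·8.8873 = 2.8985.
Expenditure on x: 9·8.8873 = 79.9856; share = 0.6955.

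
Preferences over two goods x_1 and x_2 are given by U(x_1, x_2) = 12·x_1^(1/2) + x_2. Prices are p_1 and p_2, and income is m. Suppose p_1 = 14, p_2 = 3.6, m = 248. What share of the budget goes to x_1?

MU_x_1 = 6/√x_1, MU_x_2 = 1. Tangency: 6/√x_1 = p_1/p_2.
Thus x_1* = (6·p_2/p_1)² — independent of m — with the rest of income spent on x_2.
Plugging in: x_1* = (6·3.6/14)² = 2.3804, x_2* = 59.6317.
Expenditure on x_1: 14·2.3804 = 33.3257; share = 0.1344.

share on x_1 = 0.1344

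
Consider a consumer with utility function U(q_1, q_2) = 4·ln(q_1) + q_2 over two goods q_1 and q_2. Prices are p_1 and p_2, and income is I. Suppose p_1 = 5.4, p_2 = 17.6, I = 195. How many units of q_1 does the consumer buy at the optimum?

MU_q_1 = 4/q_1, MU_q_2 = 1. Tangency: 4/q_1 = p_1/p_2.
So q_1*(p_1,p_2) = 4·p_2/p_1, independent of income; and q_2* = (I − 4·p_2)/p_2.
At the given prices: q_1* = 4·17.6/5.4 = 13.037.

q_1* = 13.037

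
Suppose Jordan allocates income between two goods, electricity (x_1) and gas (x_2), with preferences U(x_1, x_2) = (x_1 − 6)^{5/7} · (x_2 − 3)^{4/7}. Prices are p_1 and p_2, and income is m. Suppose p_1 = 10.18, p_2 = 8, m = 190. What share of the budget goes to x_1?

share on x_1 = 0.6283

This is Cobb-Douglas in (x_1−6, x_2−3): tangency gives 5/7·p_2·(x_2−3) = 4/7·p_1·(x_1−6).
Substituting into the budget: x_1* = 6 + 5/9·(m − 6·p_1 − 3·p_2)/p_1, and x_2* = 3 + 4/9·(…)/p_2.
Discretionary income = 190 − 6·10.18 − 3·8 = 104.92; x_1* = 6 + 5/9·104.92/10.18 = 11.7258; x_2* = 3 + 4/9·104.92/8 = 8.8289.
Expenditure on x_1: 10.18·11.7258 = 119.3689; share = 0.6283.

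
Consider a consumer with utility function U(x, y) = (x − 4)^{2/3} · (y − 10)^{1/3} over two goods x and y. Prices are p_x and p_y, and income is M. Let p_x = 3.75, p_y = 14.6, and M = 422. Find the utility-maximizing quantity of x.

x* = 50.4

Let x' = x−4, y' = y−10. MRS = 2·y'/x' = p_x/p_y.
Substituting into the budget: x* = 4 + 2/3·(M − 4·p_x − 10·p_y)/p_x, and y* = 10 + 1/3·(…)/p_y.
Discretionary income = 422 − 4·3.75 − 10·14.6 = 261; x* = 4 + 2/3·261/3.75 = 50.4.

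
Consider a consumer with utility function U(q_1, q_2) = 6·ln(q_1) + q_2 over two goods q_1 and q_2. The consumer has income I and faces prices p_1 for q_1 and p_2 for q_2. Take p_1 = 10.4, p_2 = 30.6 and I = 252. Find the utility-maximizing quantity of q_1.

So q_1*(p_1,p_2) = 6·p_2/p_1, independent of income; and q_2* = (I − 6·p_2)/p_2.
At the given prices: q_1* = 6·30.6/10.4 = 17.6538.

q_1* = 17.6538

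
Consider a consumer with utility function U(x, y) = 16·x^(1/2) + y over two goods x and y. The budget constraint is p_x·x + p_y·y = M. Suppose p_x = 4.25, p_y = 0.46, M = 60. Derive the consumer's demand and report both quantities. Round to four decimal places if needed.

Set MRS = p_x/p_y: 8·x^(−1/2) = p_x/p_y.
Solve: √x = 8·p_y/p_x, so x*(p_x,p_y) = (8·p_y/p_x)², and y* = (M − p_x·x*)/p_y.
Plugging in: x* = (8·0.46/4.25)² = 0.7498, y* = 123.5077.

x* = 0.7498, y* = 123.5077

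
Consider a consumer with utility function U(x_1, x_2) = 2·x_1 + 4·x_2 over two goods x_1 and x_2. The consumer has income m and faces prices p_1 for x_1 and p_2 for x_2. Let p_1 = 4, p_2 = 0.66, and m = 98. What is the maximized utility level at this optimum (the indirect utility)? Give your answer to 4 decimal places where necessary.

V = 593.9394

Linear utility — the consumer picks whichever good has higher MU/price: 2/4 = 0.5 vs 4/0.66 = 6.0606.
x_2 gives more utility per dollar, so spend all income on x_2: x_2* = m/p_2, x_1* = 0.
Numerically: x_1* = 0, x_2* = 148.4848.
Utility at the optimum: U(0, 148.4848) = 593.9394.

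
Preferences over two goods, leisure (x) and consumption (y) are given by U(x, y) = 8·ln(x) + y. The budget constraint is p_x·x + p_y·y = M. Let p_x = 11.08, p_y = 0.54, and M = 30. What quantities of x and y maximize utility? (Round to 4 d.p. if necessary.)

MU_x = 8/x, MU_y = 1. Tangency: 8/x = p_x/p_y.
So x*(p_x,p_y) = 8·p_y/p_x, independent of income; and y* = (M − 8·p_y)/p_y.
At the given prices: x* = 8·0.54/11.08 = 0.3899, and y* = 47.5556.

x* = 0.3899, y* = 47.5556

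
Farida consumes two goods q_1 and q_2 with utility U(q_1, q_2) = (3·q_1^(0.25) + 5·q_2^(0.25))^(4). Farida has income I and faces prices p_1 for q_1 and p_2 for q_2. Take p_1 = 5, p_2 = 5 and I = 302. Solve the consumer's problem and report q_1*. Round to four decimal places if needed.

q_1* = 20.2953

MU_q_1 ∝ 3·q_1^(-0.75), MU_q_2 ∝ 5·q_2^(-0.75), so MRS = (3/5)·(q_2/q_1)^(0.75) = p_1/p_2.
Hence q_2/q_1 = ((5/3)·p_1/p_2)^(1/(0.75)), i.e. raised to the 4/3 power.
Substitute q_2 = (q_2/q_1)·q_1 into the budget: q_1* = I/(p_1 + p_2·(q_2/q_1)).
Numerically q_2/q_1 = 1.976052, so q_1* = 302/(5 + 5·1.976052) = 20.2953.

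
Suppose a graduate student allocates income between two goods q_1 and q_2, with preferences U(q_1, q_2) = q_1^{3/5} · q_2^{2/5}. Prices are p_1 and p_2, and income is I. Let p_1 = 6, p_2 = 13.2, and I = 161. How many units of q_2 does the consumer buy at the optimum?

q_2* = 4.8788

The MRS is (3/2)·q_2/q_1. Set MRS = p_1/p_2.
Rearranging, p_2·q_2 = (2/3)·p_1·q_1. Substituting into the budget gives p_1·q_1·(1 + (2/3)) = I.
Demand: q_1*(p_1,p_2,I) = 0.6·I/p_1 and q_2* = 0.4·I/p_2.
At p_1=6, p_2=13.2, I=161: q_2* = 0.4·161/13.2 = 4.8788.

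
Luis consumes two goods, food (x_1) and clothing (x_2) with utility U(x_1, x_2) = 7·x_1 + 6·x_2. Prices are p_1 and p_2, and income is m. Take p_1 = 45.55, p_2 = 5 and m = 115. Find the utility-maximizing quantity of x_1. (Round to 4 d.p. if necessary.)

x_1* = 0

x_2 gives more utility per dollar, so spend all income on x_2: x_2* = m/p_2, x_1* = 0.
Numerically: x_1* = 0, x_2* = 23.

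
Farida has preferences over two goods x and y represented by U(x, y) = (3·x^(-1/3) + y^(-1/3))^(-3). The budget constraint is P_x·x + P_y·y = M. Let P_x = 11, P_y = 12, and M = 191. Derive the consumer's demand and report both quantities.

From the CES first-order condition, 3·(y/x)^(4/3) = P_x/P_y.
Hence y/x = ((1/3)·P_x/P_y)^(1/(4/3)), i.e. raised to the 0.75 power.
With the ratio pinned down, the budget gives x* = M/(P_x + P_y·(y/x)) and y* = (y/x)·x*.
Numerically y/x = 0.410977, so x* = 191/(11 + 12·0.410977) = 11.9887 and y* = 0.410977·11.9887 = 4.9271.

x* = 11.9887, y* = 4.9271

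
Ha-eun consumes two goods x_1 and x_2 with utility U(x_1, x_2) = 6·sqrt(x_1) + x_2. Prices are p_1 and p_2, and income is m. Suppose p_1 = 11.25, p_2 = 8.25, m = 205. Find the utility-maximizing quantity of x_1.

x_1* = 4.84

MU_x_1 = 3/√x_1, MU_x_2 = 1. Tangency: 3/√x_1 = p_1/p_2.
Solve: √x_1 = 3·p_2/p_1, so x_1*(p_1,p_2) = (3·p_2/p_1)², and x_2* = (m − p_1·x_1*)/p_2.
Plugging in: x_1* = (3·8.25/11.25)² = 4.84.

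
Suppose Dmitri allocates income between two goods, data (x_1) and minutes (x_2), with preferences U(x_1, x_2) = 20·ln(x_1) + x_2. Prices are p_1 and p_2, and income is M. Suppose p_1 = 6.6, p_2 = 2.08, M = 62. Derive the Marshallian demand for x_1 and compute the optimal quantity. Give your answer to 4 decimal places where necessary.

Set MRS = p_1/p_2: (20/x_1)/1 = p_1/p_2.
So x_1*(p_1,p_2) = 20·p_2/p_1, independent of income; and x_2* = (M − 20·p_2)/p_2.
At the given prices: x_1* = 20·2.08/6.6 = 6.303.

x_1* = 6.303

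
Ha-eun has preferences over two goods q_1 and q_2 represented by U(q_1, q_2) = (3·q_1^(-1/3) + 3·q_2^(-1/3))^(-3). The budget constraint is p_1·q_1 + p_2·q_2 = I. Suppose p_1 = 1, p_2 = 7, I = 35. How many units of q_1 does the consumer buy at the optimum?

q_1* = 13.3253

Substitute q_2 = (q_2/q_1)·q_1 into the budget: q_1* = I/(p_1 + p_2·(q_2/q_1)).
Numerically q_2/q_1 = 0.232368, so q_1* = 35/(1 + 7·0.232368) = 13.3253.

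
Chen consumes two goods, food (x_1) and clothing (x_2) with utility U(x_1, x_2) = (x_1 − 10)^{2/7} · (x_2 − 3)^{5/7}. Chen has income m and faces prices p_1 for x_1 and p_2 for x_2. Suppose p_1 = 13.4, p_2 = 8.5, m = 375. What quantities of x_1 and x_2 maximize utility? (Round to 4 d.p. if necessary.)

This is Cobb-Douglas in (x_1−10, x_2−3): tangency gives 2/7·p_2·(x_2−3) = 5/7·p_1·(x_1−10).
After buying the subsistence bundle (10, 3), a share 2/7 of the remaining income goes to x_1: x_1* = 10 + 2/7·(m − 10p_1 − 3p_2)/p_1.
Discretionary income = 375 − 10·13.4 − 3·8.5 = 215.5; x_1* = 10 + 2/7·215.5/13.4 = 14.5949; x_2* = 3 + 5/7·215.5/8.5 = 21.1092.

x_1* = 14.5949, x_2* = 21.1092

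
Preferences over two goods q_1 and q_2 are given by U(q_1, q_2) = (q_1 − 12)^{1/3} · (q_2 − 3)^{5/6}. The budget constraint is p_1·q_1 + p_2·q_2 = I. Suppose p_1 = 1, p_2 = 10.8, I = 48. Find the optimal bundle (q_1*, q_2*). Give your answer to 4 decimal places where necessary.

This is Cobb-Douglas in (q_1−12, q_2−3): tangency gives 1/3·p_2·(q_2−3) = 5/6·p_1·(q_1−12).
Substituting into the budget: q_1* = 12 + 2/7·(I − 12·p_1 − 3·p_2)/p_1, and q_2* = 3 + 5/7·(…)/p_2.
Discretionary income = 48 − 12·1 − 3·10.8 = 3.6; q_1* = 12 + 2/7·3.6/1 = 13.0286; q_2* = 3 + 5/7·3.6/10.8 = 3.2381.

q_1* = 13.0286, q_2* = 3.2381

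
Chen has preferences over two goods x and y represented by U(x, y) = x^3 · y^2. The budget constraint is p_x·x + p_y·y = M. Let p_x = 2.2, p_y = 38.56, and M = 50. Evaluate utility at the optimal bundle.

MU_x/MU_y = (3·y)/(2·x); tangency sets this equal to p_x/p_y.
So 3·p_y·y = 2·p_x·x; combined with the budget, a share 0.6 of income goes to x.
Demand: x*(p_x,p_y,M) = 0.6·M/p_x and y* = 0.4·M/p_y.
At p_x=2.2, p_y=38.56, M=50: x* = 0.6·50/2.2 = 13.6364, y* = 0.5187.
Utility at the optimum: U(13.6364, 0.5187) = 682.1528.

V = 682.1528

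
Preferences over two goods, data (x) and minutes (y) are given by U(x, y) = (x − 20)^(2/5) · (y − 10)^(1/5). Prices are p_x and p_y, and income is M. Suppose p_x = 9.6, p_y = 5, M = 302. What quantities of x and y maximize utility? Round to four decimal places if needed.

This is Cobb-Douglas in (x−20, y−10): tangency gives 0.4·p_y·(y−10) = 0.2·p_x·(x−20).
Substituting into the budget: x* = 20 + 2/3·(M − 20·p_x − 10·p_y)/p_x, and y* = 10 + 1/3·(…)/p_y.
Discretionary income = 302 − 20·9.6 − 10·5 = 60; x* = 20 + 2/3·60/9.6 = 24.1667; y* = 10 + 1/3·60/5 = 14.

x* = 24.1667, y* = 14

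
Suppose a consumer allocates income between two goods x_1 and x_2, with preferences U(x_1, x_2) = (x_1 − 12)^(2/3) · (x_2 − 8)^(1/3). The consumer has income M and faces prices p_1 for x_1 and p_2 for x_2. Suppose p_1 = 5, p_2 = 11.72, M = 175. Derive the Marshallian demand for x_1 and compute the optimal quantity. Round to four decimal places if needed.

x_1* = 14.832

Let x_1' = x_1−12, x_2' = x_2−8. MRS = 2·x_2'/x_1' = p_1/p_2.
After buying the subsistence bundle (12, 8), a share 2/3 of the remaining income goes to x_1: x_1* = 12 + 2/3·(M − 12p_1 − 8p_2)/p_1.
Discretionary income = 175 − 12·5 − 8·11.72 = 21.24; x_1* = 12 + 2/3·21.24/5 = 14.832.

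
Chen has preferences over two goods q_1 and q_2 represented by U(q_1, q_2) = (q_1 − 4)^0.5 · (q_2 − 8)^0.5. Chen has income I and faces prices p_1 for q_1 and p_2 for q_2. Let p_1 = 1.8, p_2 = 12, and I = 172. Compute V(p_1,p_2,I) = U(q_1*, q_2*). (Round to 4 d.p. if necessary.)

V = 7.4017

Let q_1' = q_1−4, q_2' = q_2−8. MRS = q_2'/q_1' = p_1/p_2.
Substituting into the budget: q_1* = 4 + 0.5·(I − 4·p_1 − 8·p_2)/p_1, and q_2* = 8 + 0.5·(…)/p_2.
Discretionary income = 172 − 4·1.8 − 8·12 = 68.8; q_1* = 4 + 0.5·68.8/1.8 = 23.1111; q_2* = 8 + 0.5·68.8/12 = 10.8667.
Utility at the optimum: U(23.1111, 10.8667) = 7.4017.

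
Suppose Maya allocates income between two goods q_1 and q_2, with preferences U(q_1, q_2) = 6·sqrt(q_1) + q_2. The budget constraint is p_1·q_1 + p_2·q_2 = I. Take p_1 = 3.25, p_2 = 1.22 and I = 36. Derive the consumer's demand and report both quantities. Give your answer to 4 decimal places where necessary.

q_1* = 1.2682, q_2* = 26.1297

MU_q_1 = 3/√q_1, MU_q_2 = 1. Tangency: 3/√q_1 = p_1/p_2.
Thus q_1* = (3·p_2/p_1)² — independent of I — with the rest of income spent on q_2.
Plugging in: q_1* = (3·1.22/3.25)² = 1.2682, q_2* = 26.1297.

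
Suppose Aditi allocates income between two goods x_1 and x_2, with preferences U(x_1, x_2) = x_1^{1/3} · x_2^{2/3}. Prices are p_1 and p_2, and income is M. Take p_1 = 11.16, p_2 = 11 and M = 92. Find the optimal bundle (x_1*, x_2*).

x_1* = 2.7479, x_2* = 5.5758

Demand: x_1*(p_1,p_2,M) = 1/3·M/p_1 and x_2* = 2/3·M/p_2.
At p_1=11.16, p_2=11, M=92: x_1* = 1/3·92/11.16 = 2.7479, x_2* = 5.5758.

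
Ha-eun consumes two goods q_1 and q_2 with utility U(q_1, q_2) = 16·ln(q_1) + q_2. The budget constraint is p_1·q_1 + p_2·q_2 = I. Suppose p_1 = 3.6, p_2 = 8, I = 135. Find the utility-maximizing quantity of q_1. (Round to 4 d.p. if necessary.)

Set MRS = p_1/p_2: (16/q_1)/1 = p_1/p_2.
So q_1*(p_1,p_2) = 16·p_2/p_1, independent of income; and q_2* = (I − 16·p_2)/p_2.
At the given prices: q_1* = 16·8/3.6 = 35.5556.

q_1* = 35.5556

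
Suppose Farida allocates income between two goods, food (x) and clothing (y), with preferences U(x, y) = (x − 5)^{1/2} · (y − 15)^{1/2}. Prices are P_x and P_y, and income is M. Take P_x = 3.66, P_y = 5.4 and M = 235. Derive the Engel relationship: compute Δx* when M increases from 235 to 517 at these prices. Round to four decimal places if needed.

MRS = (y−15)/(x−5). Tangency with P_x/P_y gives y−15 = (P_x/P_y)·(x−5).
After buying the subsistence bundle (5, 15), a share 0.5 of the remaining income goes to x: x* = 5 + 0.5·(M − 5P_x − 15P_y)/P_x.
Discretionary income = 235 − 5·3.66 − 15·5.4 = 135.7; x* = 5 + 0.5·135.7/3.66 = 23.5383.
At M' = 517: x* = 62.0628. Change: 62.0628 − 23.5383 = 38.5246.

Δx* = 38.5246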